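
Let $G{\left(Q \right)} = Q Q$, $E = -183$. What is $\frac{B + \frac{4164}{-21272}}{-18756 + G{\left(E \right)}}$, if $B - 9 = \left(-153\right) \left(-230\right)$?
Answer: $\frac{62395747}{26116698} \approx 2.3891$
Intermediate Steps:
$B = 35199$ ($B = 9 - -35190 = 9 + 35190 = 35199$)
$G{\left(Q \right)} = Q^{2}$
$\frac{B + \frac{4164}{-21272}}{-18756 + G{\left(E \right)}} = \frac{35199 + \frac{4164}{-21272}}{-18756 + \left(-183\right)^{2}} = \frac{35199 + 4164 \left(- \frac{1}{21272}\right)}{-18756 + 33489} = \frac{35199 - \frac{1041}{5318}}{14733} = \frac{187187241}{5318} \cdot \frac{1}{14733} = \frac{62395747}{26116698}$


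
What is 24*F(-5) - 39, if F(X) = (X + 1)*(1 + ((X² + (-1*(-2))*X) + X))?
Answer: -1095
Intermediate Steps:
F(X) = (1 + X)*(1 + X² + 3*X) (F(X) = (1 + X)*(1 + ((X² + 2*X) + X)) = (1 + X)*(1 + (X² + 3*X)) = (1 + X)*(1 + X² + 3*X))
24*F(-5) - 39 = 24*(1 + (-5)³ + 4*(-5) + 4*(-5)²) - 39 = 24*(1 - 125 - 20 + 4*25) - 39 = 24*(1 - 125 - 20 + 100) - 39 = 24*(-44) - 39 = -1056 - 39 = -1095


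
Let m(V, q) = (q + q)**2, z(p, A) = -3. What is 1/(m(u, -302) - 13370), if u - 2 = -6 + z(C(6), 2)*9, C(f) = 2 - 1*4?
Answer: 1/351446 ≈ 2.8454e-6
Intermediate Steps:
C(f) = -2 (C(f) = 2 - 4 = -2)
u = -31 (u = 2 + (-6 - 3*9) = 2 + (-6 - 27) = 2 - 33 = -31)
m(V, q) = 4*q**2 (m(V, q) = (2*q)**2 = 4*q**2)
1/(m(u, -302) - 13370) = 1/(4*(-302)**2 - 13370) = 1/(4*91204 - 13370) = 1/(364816 - 13370) = 1/351446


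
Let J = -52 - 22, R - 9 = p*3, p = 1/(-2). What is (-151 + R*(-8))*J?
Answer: 15614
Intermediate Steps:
p = -½ ≈ -0.50000
R = 15/2 (R = 9 - ½*3 = 9 - 3/2 = 15/2 ≈ 7.5000)
J = -74
(-151 + R*(-8))*J = (-151 + (15/2)*(-8))*(-74) = (-151 - 60)*(-74) = -211*(-74) = 15614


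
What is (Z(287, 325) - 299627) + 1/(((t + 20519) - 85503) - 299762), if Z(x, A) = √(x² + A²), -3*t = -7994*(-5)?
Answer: -339839340419/1134208 + √187994 ≈ -2.9919e+5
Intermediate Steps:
t = -39970/3 (t = -(-7994)*(-5)/3 = -⅓*39970 = -39970/3 ≈ -13323.)
Z(x, A) = √(A² + x²)
(Z(287, 325) - 299627) + 1/(((t + 20519) - 85503) - 299762) = (√(325² + 287²) - 299627) + 1/(((-39970/3 + 20519) - 85503) - 299762) = (√(105625 + 82369) - 299627) + 1/((21587/3 - 85503) - 299762) = (√187994 - 299627) + 1/(-234922/3 - 299762) = (-299627 + √187994) + 1/(-1134208/3) = (-299627 + √187994) - 3/1134208 = -339839340419/1134208 + √187994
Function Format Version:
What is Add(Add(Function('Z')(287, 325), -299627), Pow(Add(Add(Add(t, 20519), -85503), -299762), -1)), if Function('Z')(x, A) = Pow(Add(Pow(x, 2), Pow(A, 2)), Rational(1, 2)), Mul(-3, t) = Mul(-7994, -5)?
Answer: Add(Rational(-339839340419, 1134208), Pow(187994, Rational(1, 2))) ≈ -2.9919e+5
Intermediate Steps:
t = Rational(-39970, 3) (t = Mul(Rational(-1, 3), Mul(-7994, -5)) = Mul(Rational(-1, 3), 39970) = Rational(-39970, 3) ≈ -13323.)
Function('Z')(x, A) = Pow(Add(Pow(A, 2), Pow(x, 2)), Rational(1, 2))
Add(Add(Function('Z')(287, 325), -299627), Pow(Add(Add(Add(t, 20519), -85503), -299762), -1)) = Add(Add(Pow(Add(Pow(325, 2), Pow(287, 2)), Rational(1, 2)), -299627), Pow(Add(Add(Add(Rational(-39970, 3), 20519), -85503), -299762), -1)) = Add(Add(Pow(Add(105625, 82369), Rational(1, 2)), -299627), Pow(Add(Add(Rational(21587, 3), -85503), -299762), -1)) = Add(Add(Pow(187994, Rational(1, 2)), -299627), Pow(Add(Rational(-234922, 3), -299762), -1)) = Add(Add(-299627, Pow(187994, Rational(1, 2))), Pow(Rational(-1134208, 3), -1)) = Add(Add(-299627, Pow(187994, Rational(1, 2))), Rational(-3, 1134208)) = Add(Rational(-339839340419, 1134208), Pow(187994, Rational(1, 2)))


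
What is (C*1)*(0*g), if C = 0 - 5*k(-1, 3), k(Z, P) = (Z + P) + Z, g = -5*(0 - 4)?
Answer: 0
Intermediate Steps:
g = 20 (g = -5*(-4) = 20)
k(Z, P) = P + 2*Z (k(Z, P) = (P + Z) + Z = P + 2*Z)
C = -5 (C = 0 - 5*(3 + 2*(-1)) = 0 - 5*(3 - 2) = 0 - 5*1 = 0 - 5 = -5)
(C*1)*(0*g) = (-5*1)*(0*20) = -5*0 = 0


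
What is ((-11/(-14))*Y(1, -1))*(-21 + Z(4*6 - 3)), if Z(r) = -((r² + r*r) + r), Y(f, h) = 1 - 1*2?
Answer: 726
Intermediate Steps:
Y(f, h) = -1 (Y(f, h) = 1 - 2 = -1)
Z(r) = -r - 2*r² (Z(r) = -((r² + r²) + r) = -(2*r² + r) = -(r + 2*r²) = -r - 2*r²)
((-11/(-14))*Y(1, -1))*(-21 + Z(4*6 - 3)) = (-11/(-14)*(-1))*(-21 - (4*6 - 3)*(1 + 2*(4*6 - 3))) = (-11*(-1/14)*(-1))*(-21 - (24 - 3)*(1 + 2*(24 - 3))) = ((11/14)*(-1))*(-21 - 1*21*(1 + 2*21)) = -11*(-21 - 1*21*(1 + 42))/14 = -11*(-21 - 1*21*43)/14 = -11*(-21 - 903)/14 = -11/14*(-924) = 726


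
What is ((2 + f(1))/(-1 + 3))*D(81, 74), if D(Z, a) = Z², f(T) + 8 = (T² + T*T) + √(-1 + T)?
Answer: -13122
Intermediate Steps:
f(T) = -8 + √(-1 + T) + 2*T² (f(T) = -8 + ((T² + T*T) + √(-1 + T)) = -8 + ((T² + T²) + √(-1 + T)) = -8 + (2*T² + √(-1 + T)) = -8 + (√(-1 + T) + 2*T²) = -8 + √(-1 + T) + 2*T²)
((2 + f(1))/(-1 + 3))*D(81, 74) = ((2 + (-8 + √(-1 + 1) + 2*1²))/(-1 + 3))*81² = ((2 + (-8 + √0 + 2*1))/2)*6561 = ((2 + (-8 + 0 + 2))*(½))*6561 = ((2 - 6)*(½))*6561 = -4*½*6561 = -2*6561 = -13122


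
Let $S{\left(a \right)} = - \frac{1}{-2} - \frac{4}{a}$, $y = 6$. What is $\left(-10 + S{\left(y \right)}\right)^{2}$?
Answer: $\frac{3721}{36} \approx 103.36$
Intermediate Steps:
$S{\left(a \right)} = \frac{1}{2} - \frac{4}{a}$ ($S{\left(a \right)} = \left(-1\right) \left(- \frac{1}{2}\right) - \frac{4}{a} = \frac{1}{2} - \frac{4}{a}$)
$\left(-10 + S{\left(y \right)}\right)^{2} = \left(-10 + \frac{-8 + 6}{2 \cdot 6}\right)^{2} = \left(-10 + \frac{1}{2} \cdot \frac{1}{6} \left(-2\right)\right)^{2} = \left(-10 - \frac{1}{6}\right)^{2} = \left(- \frac{61}{6}\right)^{2} = \frac{3721}{36}$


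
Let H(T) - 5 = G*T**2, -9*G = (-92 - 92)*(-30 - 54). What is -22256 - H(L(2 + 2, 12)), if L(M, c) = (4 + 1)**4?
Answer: 2012433217/3 ≈ 6.7081e+8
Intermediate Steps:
G = -5152/3 (G = -(-92 - 92)*(-30 - 54)/9 = -(-184)*(-84)/9 = -1/9*15456 = -5152/3 ≈ -1717.3)
L(M, c) = 625 (L(M, c) = 5**4 = 625)
H(T) = 5 - 5152*T**2/3
-22256 - H(L(2 + 2, 12)) = -22256 - (5 - 5152/3*625**2) = -22256 - (5 - 5152/3*390625) = -22256 - (5 - 2012500000/3) = -22256 - 1*(-2012499985/3) = -22256 + 2012499985/3 = 2012433217/3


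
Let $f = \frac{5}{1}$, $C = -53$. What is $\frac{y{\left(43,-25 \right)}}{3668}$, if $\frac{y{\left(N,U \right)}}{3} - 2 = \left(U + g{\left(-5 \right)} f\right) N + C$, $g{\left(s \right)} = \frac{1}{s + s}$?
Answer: $- \frac{6885}{7336} \approx -0.93852$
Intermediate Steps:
$g{\left(s \right)} = \frac{1}{2 s}$
$f = 5$ ($f = 5 \cdot 1 = 5$)
$y{\left(N,U \right)} = -153 + 3 N \left(- \frac{1}{2} + U\right)$ ($y{\left(N,U \right)} = 6 + 3 \left(\left(U + \frac{1}{2 \left(-5\right)} 5\right) N - 53\right) = 6 + 3 \left(\left(U + \frac{1}{2} \left(- \frac{1}{5}\right) 5\right) N - 53\right) = 6 + 3 \left(\left(U - \frac{1}{2}\right) N - 53\right) = 6 + 3 \left(\left(- \frac{1}{2} + U\right) N - 53\right) = 6 + 3 \left(N \left(- \frac{1}{2} + U\right) - 53\right) = 6 + 3 \left(-53 + N \left(- \frac{1}{2} + U\right)\right) = 6 + \left(-159 + 3 N \left(- \frac{1}{2} + U\right)\right) = -153 + 3 N \left(- \frac{1}{2} + U\right)$)
$\frac{y{\left(43,-25 \right)}}{3668} = \frac{-153 - \frac{129}{2} + 3 \cdot 43 \left(-25\right)}{3668} = \left(-153 - \frac{129}{2} - 3225\right) \frac{1}{3668} = \left(- \frac{6885}{2}\right) \frac{1}{3668} = - \frac{6885}{7336}$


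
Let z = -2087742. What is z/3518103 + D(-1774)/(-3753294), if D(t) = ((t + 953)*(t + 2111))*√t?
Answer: -695914/1172701 + 276677*I*√1774/3753294 ≈ -0.59343 + 3.1048*I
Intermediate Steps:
D(t) = √t*(953 + t)*(2111 + t) (D(t) = ((953 + t)*(2111 + t))*√t = √t*(953 + t)*(2111 + t))
z/3518103 + D(-1774)/(-3753294) = -2087742/3518103 + (√(-1774)*(2011783 + (-1774)² + 3064*(-1774)))/(-3753294) = -2087742*1/3518103 + ((I*√1774)*(2011783 + 3147076 - 5435536))*(-1/3753294) = -695914/1172701 + ((I*√1774)*(-276677))*(-1/3753294) = -695914/1172701 - 276677*I*√1774*(-1/3753294) = -695914/1172701 + 276677*I*√1774/3753294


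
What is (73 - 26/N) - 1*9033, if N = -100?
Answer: -447987/50 ≈ -8959.7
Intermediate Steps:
(73 - 26/N) - 1*9033 = (73 - 26/(-100)) - 1*9033 = (73 - 26*(-1/100)) - 9033 = (73 + 13/50) - 9033 = 3663/50 - 9033 = -447987/50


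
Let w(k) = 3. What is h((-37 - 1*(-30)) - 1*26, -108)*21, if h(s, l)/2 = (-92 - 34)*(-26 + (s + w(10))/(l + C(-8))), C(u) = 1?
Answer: 14563584/107 ≈ 1.3611e+5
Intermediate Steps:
h(s, l) = 6552 - 252*(3 + s)/(1 + l) (h(s, l) = 2*((-92 - 34)*(-26 + (s + 3)/(l + 1))) = 2*(-126*(-26 + (3 + s)/(1 + l))) = 2*(3276 - 126*(3 + s)/(1 + l)) = 6552 - 252*(3 + s)/(1 + l))
h((-37 - 1*(-30)) - 1*26, -108)*21 = (252*(23 - ((-37 - 1*(-30)) - 1*26) + 26*(-108))/(1 - 108))*21 = (252*(23 - ((-37 + 30) - 26) - 2808)/(-107))*21 = (252*(-1/107)*(23 - (-7 - 26) - 2808))*21 = (252*(-1/107)*(23 - 1*(-33) - 2808))*21 = (252*(-1/107)*(23 + 33 - 2808))*21 = (252*(-1/107)*(-2752))*21 = (693504/107)*21 = 14563584/107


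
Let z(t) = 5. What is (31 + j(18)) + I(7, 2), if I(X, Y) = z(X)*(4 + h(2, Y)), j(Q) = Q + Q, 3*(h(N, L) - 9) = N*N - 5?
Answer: 391/3 ≈ 130.33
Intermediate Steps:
h(N, L) = 22/3 + N²/3 (h(N, L) = 9 + (N*N - 5)/3 = 9 + (N² - 5)/3 = 9 + (-5 + N²)/3 = 9 + (-5/3 + N²/3) = 22/3 + N²/3)
j(Q) = 2*Q
I(X, Y) = 190/3 (I(X, Y) = 5*(4 + (22/3 + (⅓)*2²)) = 5*(4 + (22/3 + (⅓)*4)) = 5*(4 + (22/3 + 4/3)) = 5*(4 + 26/3) = 5*(38/3) = 190/3)
(31 + j(18)) + I(7, 2) = (31 + 2*18) + 190/3 = (31 + 36) + 190/3 = 67 + 190/3 = 391/3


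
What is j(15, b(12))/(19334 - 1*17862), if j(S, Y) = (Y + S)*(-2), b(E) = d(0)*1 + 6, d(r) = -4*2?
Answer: -13/736 ≈ -0.017663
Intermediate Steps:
d(r) = -8
b(E) = -2 (b(E) = -8*1 + 6 = -8 + 6 = -2)
j(S, Y) = -2*S - 2*Y (j(S, Y) = (S + Y)*(-2) = -2*S - 2*Y)
j(15, b(12))/(19334 - 1*17862) = (-2*15 - 2*(-2))/(19334 - 1*17862) = (-30 + 4)/(19334 - 17862) = -26/1472 = -26*1/1472 = -13/736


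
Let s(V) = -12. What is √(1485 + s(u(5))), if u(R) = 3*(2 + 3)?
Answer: √1473 ≈ 38.380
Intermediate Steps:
u(R) = 15 (u(R) = 3*5 = 15)
√(1485 + s(u(5))) = √(1485 - 12) = √1473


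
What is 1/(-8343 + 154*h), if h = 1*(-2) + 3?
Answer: -1/8189 ≈ -0.00012212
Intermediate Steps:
h = 1 (h = -2 + 3 = 1)
1/(-8343 + 154*h) = 1/(-8343 + 154*1) = 1/(-8343 + 154) = 1/(-8189) = -1/8189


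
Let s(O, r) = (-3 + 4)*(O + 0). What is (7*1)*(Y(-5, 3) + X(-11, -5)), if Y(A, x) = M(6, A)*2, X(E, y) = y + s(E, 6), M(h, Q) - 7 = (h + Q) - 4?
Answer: -56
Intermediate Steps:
s(O, r) = O (s(O, r) = 1*O = O)
M(h, Q) = 3 + Q + h (M(h, Q) = 7 + ((h + Q) - 4) = 7 + ((Q + h) - 4) = 7 + (-4 + Q + h) = 3 + Q + h)
X(E, y) = E + y (X(E, y) = y + E = E + y)
Y(A, x) = 18 + 2*A (Y(A, x) = (3 + A + 6)*2 = (9 + A)*2 = 18 + 2*A)
(7*1)*(Y(-5, 3) + X(-11, -5)) = (7*1)*((18 + 2*(-5)) + (-11 - 5)) = 7*((18 - 10) - 16) = 7*(8 - 16) = 7*(-8) = -56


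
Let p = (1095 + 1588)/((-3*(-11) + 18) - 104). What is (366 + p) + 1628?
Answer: 102999/53 ≈ 1943.4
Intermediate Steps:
p = -2683/53 (p = 2683/((33 + 18) - 104) = 2683/(51 - 104) = 2683/(-53) = 2683*(-1/53) = -2683/53 ≈ -50.623)
(366 + p) + 1628 = (366 - 2683/53) + 1628 = 16715/53 + 1628 = 102999/53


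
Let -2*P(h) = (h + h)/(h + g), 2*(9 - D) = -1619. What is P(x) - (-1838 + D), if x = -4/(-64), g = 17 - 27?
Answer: 324203/318 ≈ 1019.5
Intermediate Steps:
D = 1637/2 (D = 9 - 1/2*(-1619) = 9 + 1619/2 = 1637/2 ≈ 818.50)
g = -10
x = 1/16 (x = -4*(-1/64) = 1/16 ≈ 0.062500)
P(h) = -h/(-10 + h) (P(h) = -(h + h)/(2*(h - 10)) = -2*h/(2*(-10 + h)) = -h/(-10 + h))
P(x) - (-1838 + D) = -1*1/16/(-10 + 1/16) - (-1838 + 1637/2) = -1*1/16/(-159/16) - 1*(-2039/2) = -1*1/16*(-16/159) + 2039/2 = 1/159 + 2039/2 = 324203/318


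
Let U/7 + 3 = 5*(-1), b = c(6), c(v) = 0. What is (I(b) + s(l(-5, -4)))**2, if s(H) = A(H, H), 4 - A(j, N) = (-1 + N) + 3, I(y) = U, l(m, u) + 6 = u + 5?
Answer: 2401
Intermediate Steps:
b = 0
U = -56 (U = -21 + 7*(5*(-1)) = -21 + 7*(-5) = -21 - 35 = -56)
l(m, u) = -1 + u (l(m, u) = -6 + (u + 5) = -6 + (5 + u) = -1 + u)
I(y) = -56
A(j, N) = 2 - N (A(j, N) = 4 - ((-1 + N) + 3) = 4 - (2 + N) = 4 + (-2 - N) = 2 - N)
s(H) = 2 - H
(I(b) + s(l(-5, -4)))**2 = (-56 + (2 - (-1 - 4)))**2 = (-56 + (2 - 1*(-5)))**2 = (-56 + (2 + 5))**2 = (-56 + 7)**2 = (-49)**2 = 2401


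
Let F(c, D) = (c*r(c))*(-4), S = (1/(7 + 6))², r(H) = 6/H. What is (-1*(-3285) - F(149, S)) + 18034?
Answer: 21343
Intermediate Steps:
S = 1/169 (S = (1/13)² = 1/169 ≈ 0.0059172)
F(c, D) = -24 (F(c, D) = (c*(6/c))*(-4) = 6*(-4) = -24)
(-1*(-3285) - F(149, S)) + 18034 = (-1*(-3285) - 1*(-24)) + 18034 = (3285 + 24) + 18034 = 3309 + 18034 = 21343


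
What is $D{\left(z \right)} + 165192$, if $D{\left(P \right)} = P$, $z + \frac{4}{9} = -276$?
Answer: $\frac{1484240}{9} \approx 1.6492 \cdot 10^{5}$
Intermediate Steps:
$z = - \frac{2488}{9}$ ($z = - \frac{4}{9} - 276 = - \frac{2488}{9} \approx -276.44$)
$D{\left(z \right)} + 165192 = - \frac{2488}{9} + 165192 = \frac{1484240}{9}$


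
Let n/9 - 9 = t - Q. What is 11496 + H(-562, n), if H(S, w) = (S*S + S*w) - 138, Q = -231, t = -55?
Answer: -608528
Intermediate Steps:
n = 1665 (n = 81 + 9*(-55 - 1*(-231)) = 81 + 9*(-55 + 231) = 81 + 9*176 = 81 + 1584 = 1665)
H(S, w) = -138 + S² + S*w (H(S, w) = (S² + S*w) - 138 = -138 + S² + S*w)
11496 + H(-562, n) = 11496 + (-138 + (-562)² - 562*1665) = 11496 + (-138 + 315844 - 935730) = 11496 - 620024 = -608528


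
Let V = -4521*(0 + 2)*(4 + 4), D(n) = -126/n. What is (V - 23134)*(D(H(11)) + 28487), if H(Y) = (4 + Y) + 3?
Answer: -2718985600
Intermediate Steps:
H(Y) = 7 + Y
V = -72336 (V = -9042*8 = -4521*16 = -72336)
(V - 23134)*(D(H(11)) + 28487) = (-72336 - 23134)*(-126/(7 + 11) + 28487) = -95470*(-126/18 + 28487) = -95470*(-126*1/18 + 28487) = -95470*(-7 + 28487) = -95470*28480 = -2718985600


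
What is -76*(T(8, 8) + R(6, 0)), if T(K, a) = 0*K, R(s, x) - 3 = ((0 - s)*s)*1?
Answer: 2508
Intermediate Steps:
R(s, x) = 3 - s² (R(s, x) = 3 + ((0 - s)*s)*1 = 3 + ((-s)*s)*1 = 3 - s²*1 = 3 - s²)
T(K, a) = 0
-76*(T(8, 8) + R(6, 0)) = -76*(0 + (3 - 1*6²)) = -76*(0 + (3 - 1*36)) = -76*(0 + (3 - 36)) = -76*(0 - 33) = -76*(-33) = 2508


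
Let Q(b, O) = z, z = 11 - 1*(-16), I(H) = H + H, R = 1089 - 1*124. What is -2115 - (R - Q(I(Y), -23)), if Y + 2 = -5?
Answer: -3053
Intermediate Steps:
Y = -7 (Y = -2 - 5 = -7)
R = 965 (R = 1089 - 124 = 965)
I(H) = 2*H
z = 27 (z = 11 + 16 = 27)
Q(b, O) = 27
-2115 - (R - Q(I(Y), -23)) = -2115 - (965 - 1*27) = -2115 - (965 - 27) = -2115 - 1*938 = -2115 - 938 = -3053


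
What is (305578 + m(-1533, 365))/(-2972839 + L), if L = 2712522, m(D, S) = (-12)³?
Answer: -303850/260317 ≈ -1.1672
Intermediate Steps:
m(D, S) = -1728
(305578 + m(-1533, 365))/(-2972839 + L) = (305578 - 1728)/(-2972839 + 2712522) = 303850/(-260317) = 303850*(-1/260317) = -303850/260317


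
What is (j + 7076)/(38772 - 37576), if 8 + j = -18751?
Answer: -11683/1196 ≈ -9.7684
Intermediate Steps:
j = -18759 (j = -8 - 18751 = -18759)
(j + 7076)/(38772 - 37576) = (-18759 + 7076)/(38772 - 37576) = -11683/1196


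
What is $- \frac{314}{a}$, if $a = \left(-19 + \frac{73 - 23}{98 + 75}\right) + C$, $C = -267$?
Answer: $\frac{27161}{24714} \approx 1.099$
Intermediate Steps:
$a = - \frac{49428}{173}$ ($a = \left(-19 + \frac{73 - 23}{98 + 75}\right) - 267 = \left(-19 + \frac{50}{173}\right) - 267 = - \frac{3237}{173} - 267 = - \frac{49428}{173} \approx -285.71$)
$- \frac{314}{a} = - \frac{314}{- \frac{49428}{173}} = \left(-314\right) \left(- \frac{173}{49428}\right) = \frac{27161}{24714}$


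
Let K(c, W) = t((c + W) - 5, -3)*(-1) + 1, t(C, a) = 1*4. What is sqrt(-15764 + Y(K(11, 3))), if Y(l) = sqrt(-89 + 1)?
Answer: sqrt(-15764 + 2*I*sqrt(22)) ≈ 0.0374 + 125.55*I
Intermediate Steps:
t(C, a) = 4
K(c, W) = -3 (K(c, W) = 4*(-1) + 1 = -4 + 1 = -3)
Y(l) = 2*I*sqrt(22) (Y(l) = sqrt(-88) = 2*I*sqrt(22))
sqrt(-15764 + Y(K(11, 3))) = sqrt(-15764 + 2*I*sqrt(22))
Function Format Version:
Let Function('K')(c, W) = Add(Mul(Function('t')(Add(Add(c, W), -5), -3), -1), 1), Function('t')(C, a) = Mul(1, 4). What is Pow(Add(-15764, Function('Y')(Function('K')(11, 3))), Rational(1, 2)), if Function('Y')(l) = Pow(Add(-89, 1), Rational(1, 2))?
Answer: Pow(Add(-15764, Mul(2, I, Pow(22, Rational(1, 2)))), Rational(1, 2)) ≈ Add(0.0374, Mul(125.55, I))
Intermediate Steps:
Function('t')(C, a) = 4
Function('K')(c, W) = -3 (Function('K')(c, W) = Add(Mul(4, -1), 1) = Add(-4, 1) = -3)
Function('Y')(l) = Mul(2, I, Pow(22, Rational(1, 2))) (Function('Y')(l) = Pow(-88, Rational(1, 2)) = Mul(2, I, Pow(22, Rational(1, 2))))
Pow(Add(-15764, Function('Y')(Function('K')(11, 3))), Rational(1, 2)) = Pow(Add(-15764, Mul(2, I, Pow(22, Rational(1, 2)))), Rational(1, 2))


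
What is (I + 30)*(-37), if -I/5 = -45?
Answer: -9435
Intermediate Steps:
I = 225 (I = -5*(-45) = 225)
(I + 30)*(-37) = (225 + 30)*(-37) = 255*(-37) = -9435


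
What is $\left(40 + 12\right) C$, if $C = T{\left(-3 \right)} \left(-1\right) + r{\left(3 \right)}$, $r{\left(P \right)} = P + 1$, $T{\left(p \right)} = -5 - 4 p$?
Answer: $-156$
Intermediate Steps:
$r{\left(P \right)} = 1 + P$
$C = -3$ ($C = \left(-5 - -12\right) \left(-1\right) + \left(1 + 3\right) = \left(-5 + 12\right) \left(-1\right) + 4 = 7 \left(-1\right) + 4 = -7 + 4 = -3$)
$\left(40 + 12\right) C = \left(40 + 12\right) \left(-3\right) = 52 \left(-3\right) = -156$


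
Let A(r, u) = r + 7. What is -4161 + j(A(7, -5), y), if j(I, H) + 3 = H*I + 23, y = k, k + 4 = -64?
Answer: -5093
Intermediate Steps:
k = -68 (k = -4 - 64 = -68)
A(r, u) = 7 + r
y = -68
j(I, H) = 20 + H*I (j(I, H) = -3 + (H*I + 23) = -3 + (23 + H*I) = 20 + H*I)
-4161 + j(A(7, -5), y) = -4161 + (20 - 68*(7 + 7)) = -4161 + (20 - 68*14) = -4161 + (20 - 952) = -4161 - 932 = -5093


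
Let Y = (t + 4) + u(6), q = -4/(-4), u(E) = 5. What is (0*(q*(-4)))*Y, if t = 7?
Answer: 0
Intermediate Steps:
q = 1 (q = -4*(-¼) = 1)
Y = 16 (Y = (7 + 4) + 5 = 11 + 5 = 16)
(0*(q*(-4)))*Y = (0*(1*(-4)))*16 = (0*(-4))*16 = 0*16 = 0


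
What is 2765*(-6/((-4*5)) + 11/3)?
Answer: 65807/6 ≈ 10968.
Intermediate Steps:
2765*(-6/((-4*5)) + 11/3) = 2765*(-6/(-20) + 11*(⅓)) = 2765*(-6*(-1/20) + 11/3) = 2765*(3/10 + 11/3) = 2765*(119/30) = 65807/6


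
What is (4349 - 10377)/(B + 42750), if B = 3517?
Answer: -6028/46267 ≈ -0.13029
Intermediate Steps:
(4349 - 10377)/(B + 42750) = (4349 - 10377)/(3517 + 42750) = -6028/46267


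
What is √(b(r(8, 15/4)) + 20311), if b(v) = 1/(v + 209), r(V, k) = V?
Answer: 8*√14944139/217 ≈ 142.52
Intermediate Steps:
b(v) = 1/(209 + v)
√(b(r(8, 15/4)) + 20311) = √(1/(209 + 8) + 20311) = √(1/217 + 20311) = √(4407488/217) = 8*√14944139/217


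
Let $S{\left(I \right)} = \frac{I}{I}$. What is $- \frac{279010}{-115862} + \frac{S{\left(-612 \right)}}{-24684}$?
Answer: $\frac{3443483489}{1429968804} \approx 2.4081$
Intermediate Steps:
$S{\left(I \right)} = 1$
$- \frac{279010}{-115862} + \frac{S{\left(-612 \right)}}{-24684} = - \frac{279010}{-115862} + 1 \frac{1}{-24684} = \left(-279010\right) \left(- \frac{1}{115862}\right) + 1 \left(- \frac{1}{24684}\right) = \frac{139505}{57931} - \frac{1}{24684} = \frac{3443483489}{1429968804}$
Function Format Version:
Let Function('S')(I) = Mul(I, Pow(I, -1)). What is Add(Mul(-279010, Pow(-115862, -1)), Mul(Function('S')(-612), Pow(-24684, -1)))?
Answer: Rational(3443483489, 1429968804) ≈ 2.4081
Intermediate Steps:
Function('S')(I) = 1
Add(Mul(-279010, Pow(-115862, -1)), Mul(Function('S')(-612), Pow(-24684, -1))) = Add(Mul(-279010, Pow(-115862, -1)), Mul(1, Pow(-24684, -1))) = Add(Mul(-279010, Rational(-1, 115862)), Mul(1, Rational(-1, 24684))) = Add(Rational(139505, 57931), Rational(-1, 24684)) = Rational(3443483489, 1429968804)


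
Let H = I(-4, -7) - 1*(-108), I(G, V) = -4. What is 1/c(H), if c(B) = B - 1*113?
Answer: -⅑ ≈ -0.11111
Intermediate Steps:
H = 104 (H = -4 - 1*(-108) = -4 + 108 = 104)
c(B) = -113 + B (c(B) = B - 113 = -113 + B)
1/c(H) = 1/(-113 + 104) = 1/(-9) = -⅑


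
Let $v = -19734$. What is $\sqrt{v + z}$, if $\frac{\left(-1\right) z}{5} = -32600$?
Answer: $\sqrt{143266} \approx 378.5$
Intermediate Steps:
$z = 163000$ ($z = \left(-5\right) \left(-32600\right) = 163000$)
$\sqrt{v + z} = \sqrt{-19734 + 163000} = \sqrt{143266}$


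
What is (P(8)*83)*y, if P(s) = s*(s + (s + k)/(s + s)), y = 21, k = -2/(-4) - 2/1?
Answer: 468867/4 ≈ 1.1722e+5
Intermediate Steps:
k = -3/2 (k = -2*(-¼) - 2*1 = ½ - 2 = -3/2 ≈ -1.5000)
P(s) = s*(s + (-3/2 + s)/(2*s)) (P(s) = s*(s + (s - 3/2)/(s + s)) = s*(s + (-3/2 + s)/((2*s))) = s*(s + (-3/2 + s)*(1/(2*s))) = s*(s + (-3/2 + s)/(2*s)))
(P(8)*83)*y = ((-¾ + 8² + (½)*8)*83)*21 = ((-¾ + 64 + 4)*83)*21 = ((269/4)*83)*21 = (22327/4)*21 = 468867/4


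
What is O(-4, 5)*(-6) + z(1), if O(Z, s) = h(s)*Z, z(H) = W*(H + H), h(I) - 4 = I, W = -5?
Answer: 206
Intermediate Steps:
h(I) = 4 + I
z(H) = -10*H (z(H) = -5*(H + H) = -10*H)
O(Z, s) = Z*(4 + s) (O(Z, s) = (4 + s)*Z = Z*(4 + s))
O(-4, 5)*(-6) + z(1) = -4*(4 + 5)*(-6) - 10*1 = -4*9*(-6) - 10 = -36*(-6) - 10 = 216 - 10 = 206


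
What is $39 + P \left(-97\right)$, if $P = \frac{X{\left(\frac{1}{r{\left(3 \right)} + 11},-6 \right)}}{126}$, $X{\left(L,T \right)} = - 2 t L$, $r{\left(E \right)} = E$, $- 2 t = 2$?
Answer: $\frac{34301}{882} \approx 38.89$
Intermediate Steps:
$t = -1$ ($t = \left(- \frac{1}{2}\right) 2 = -1$)
$X{\left(L,T \right)} = 2 L$ ($X{\left(L,T \right)} = \left(-2\right) \left(-1\right) L = 2 L$)
$P = \frac{1}{882}$ ($P = \frac{2 \frac{1}{3 + 11}}{126} = \frac{2}{14} \cdot \frac{1}{126} = 2 \cdot \frac{1}{14} \cdot \frac{1}{126} = \frac{1}{7} \cdot \frac{1}{126} = \frac{1}{882} \approx 0.0011338$)
$39 + P \left(-97\right) = 39 + \frac{1}{882} \left(-97\right) = 39 - \frac{97}{882} = \frac{34301}{882}$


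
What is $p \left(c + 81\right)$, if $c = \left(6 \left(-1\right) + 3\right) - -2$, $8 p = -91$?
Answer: $-910$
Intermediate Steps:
$p = - \frac{91}{8}$ ($p = \frac{1}{8} \left(-91\right) = - \frac{91}{8} \approx -11.375$)
$c = -1$ ($c = \left(-6 + 3\right) + 2 = -3 + 2 = -1$)
$p \left(c + 81\right) = - \frac{91 \left(-1 + 81\right)}{8} = \left(- \frac{91}{8}\right) 80 = -910$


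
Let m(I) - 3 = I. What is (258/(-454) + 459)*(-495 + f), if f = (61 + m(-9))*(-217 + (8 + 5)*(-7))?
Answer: -1814355840/227 ≈ -7.9928e+6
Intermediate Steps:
m(I) = 3 + I
f = -16940 (f = (61 + (3 - 9))*(-217 + (8 + 5)*(-7)) = (61 - 6)*(-217 + 13*(-7)) = 55*(-217 - 91) = 55*(-308) = -16940)
(258/(-454) + 459)*(-495 + f) = (258/(-454) + 459)*(-495 - 16940) = (258*(-1/454) + 459)*(-17435) = (-129/227 + 459)*(-17435) = (104064/227)*(-17435) = -1814355840/227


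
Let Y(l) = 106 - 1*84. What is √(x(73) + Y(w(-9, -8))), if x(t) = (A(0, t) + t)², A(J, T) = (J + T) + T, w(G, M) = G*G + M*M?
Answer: √47983 ≈ 219.05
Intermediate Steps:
w(G, M) = G² + M²
A(J, T) = J + 2*T
Y(l) = 22 (Y(l) = 106 - 84 = 22)
x(t) = 9*t² (x(t) = ((0 + 2*t) + t)² = (2*t + t)² = (3*t)² = 9*t²)
√(x(73) + Y(w(-9, -8))) = √(9*73² + 22) = √(9*5329 + 22) = √(47961 + 22) = √47983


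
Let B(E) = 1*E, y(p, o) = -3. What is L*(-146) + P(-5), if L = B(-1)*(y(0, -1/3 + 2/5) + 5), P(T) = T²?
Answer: 317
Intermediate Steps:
B(E) = E
L = -2 (L = -(-3 + 5) = -1*2 = -2)
L*(-146) + P(-5) = -2*(-146) + (-5)² = 292 + 25 = 317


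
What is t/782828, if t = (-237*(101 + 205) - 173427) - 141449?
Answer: -193699/391414 ≈ -0.49487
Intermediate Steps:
t = -387398 (t = (-237*306 - 173427) - 141449 = (-72522 - 173427) - 141449 = -245949 - 141449 = -387398)
t/782828 = -387398/782828 = -387398*1/782828 = -193699/391414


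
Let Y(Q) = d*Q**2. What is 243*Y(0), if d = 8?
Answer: 0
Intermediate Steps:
Y(Q) = 8*Q**2
243*Y(0) = 243*(8*0**2) = 243*(8*0) = 243*0 = 0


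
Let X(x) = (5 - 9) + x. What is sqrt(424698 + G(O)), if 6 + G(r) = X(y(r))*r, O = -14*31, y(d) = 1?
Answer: sqrt(425994) ≈ 652.68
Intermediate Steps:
O = -434
X(x) = -4 + x
G(r) = -6 - 3*r (G(r) = -6 + (-4 + 1)*r = -6 - 3*r)
sqrt(424698 + G(O)) = sqrt(424698 + (-6 - 3*(-434))) = sqrt(424698 + (-6 + 1302)) = sqrt(424698 + 1296) = sqrt(425994)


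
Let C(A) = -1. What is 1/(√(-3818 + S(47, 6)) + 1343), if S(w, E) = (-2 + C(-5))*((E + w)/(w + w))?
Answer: 126242/169902057 - I*√33750794/169902057 ≈ 0.00074303 - 3.4194e-5*I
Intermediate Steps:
S(w, E) = -3*(E + w)/(2*w) (S(w, E) = (-2 - 1)*((E + w)/(w + w)) = -3*(E + w)/(2*w))
1/(√(-3818 + S(47, 6)) + 1343) = 1/(√(-3818 + (3/2)*(-1*6 - 1*47)/47) + 1343) = 1/(√(-3818 + (3/2)*(1/47)*(-6 - 47)) + 1343) = 1/(√(-3818 + (3/2)*(1/47)*(-53)) + 1343) = 1/(√(-3818 - 159/94) + 1343) = 1/(√(-359051/94) + 1343) = 1/(I*√33750794/94 + 1343) = 1/(1343 + I*√33750794/94)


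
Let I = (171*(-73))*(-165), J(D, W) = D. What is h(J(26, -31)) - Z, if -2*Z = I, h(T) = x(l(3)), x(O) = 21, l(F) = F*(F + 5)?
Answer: 2059737/2 ≈ 1.0299e+6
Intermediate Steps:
l(F) = F*(5 + F)
h(T) = 21
I = 2059695 (I = -12483*(-165) = 2059695)
Z = -2059695/2 (Z = -1/2*2059695 = -2059695/2 ≈ -1.0298e+6)
h(J(26, -31)) - Z = 21 - 1*(-2059695/2) = 21 + 2059695/2 = 2059737/2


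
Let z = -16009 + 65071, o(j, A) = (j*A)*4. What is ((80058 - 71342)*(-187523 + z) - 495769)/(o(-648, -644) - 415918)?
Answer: -241464369/250666 ≈ -963.29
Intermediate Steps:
o(j, A) = 4*A*j (o(j, A) = (A*j)*4 = 4*A*j)
z = 49062
((80058 - 71342)*(-187523 + z) - 495769)/(o(-648, -644) - 415918) = ((80058 - 71342)*(-187523 + 49062) - 495769)/(4*(-644)*(-648) - 415918) = (8716*(-138461) - 495769)/(1669248 - 415918) = (-1206826076 - 495769)/1253330 = -1207321845*1/1253330 = -241464369/250666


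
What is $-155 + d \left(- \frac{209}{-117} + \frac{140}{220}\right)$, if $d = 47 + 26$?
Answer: $\frac{28129}{1287} \approx 21.856$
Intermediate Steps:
$d = 73$
$-155 + d \left(- \frac{209}{-117} + \frac{140}{220}\right) = -155 + 73 \left(- \frac{209}{-117} + \frac{140}{220}\right) = -155 + 73 \left(\left(-209\right) \left(- \frac{1}{117}\right) + 140 \cdot \frac{1}{220}\right) = -155 + 73 \left(\frac{209}{117} + \frac{7}{11}\right) = -155 + 73 \cdot \frac{3118}{1287} = -155 + \frac{227614}{1287} = \frac{28129}{1287}$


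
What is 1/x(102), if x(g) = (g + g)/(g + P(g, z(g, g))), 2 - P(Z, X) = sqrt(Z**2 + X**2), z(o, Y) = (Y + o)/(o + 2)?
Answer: 26/51 - sqrt(2705)/104 ≈ 0.0097115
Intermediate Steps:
z(o, Y) = (Y + o)/(2 + o)
P(Z, X) = 2 - sqrt(X**2 + Z**2) (P(Z, X) = 2 - sqrt(Z**2 + X**2) = 2 - sqrt(X**2 + Z**2))
x(g) = 2*g/(2 + g - sqrt(g**2 + 4*g**2/(2 + g)**2)) (x(g) = (g + g)/(g + (2 - sqrt(((g + g)/(2 + g))**2 + g**2))) = (2*g)/(g + (2 - sqrt(((2*g)/(2 + g))**2 + g**2))) = (2*g)/(g + (2 - sqrt((2*g/(2 + g))**2 + g**2))) = (2*g)/(g + (2 - sqrt(4*g**2/(2 + g)**2 + g**2))) = (2*g)/(g + (2 - sqrt(g**2 + 4*g**2/(2 + g)**2))) = (2*g)/(2 + g - sqrt(g**2 + 4*g**2/(2 + g)**2)) = 2*g/(2 + g - sqrt(g**2 + 4*g**2/(2 + g)**2)))
1/x(102) = 1/(2*102/(2 + 102 - sqrt(102**2 + 4*102**2/(2 + 102)**2))) = 1/(2*102/(2 + 102 - sqrt(10404 + 4*10404/104**2))) = 1/(2*102/(2 + 102 - sqrt(10404 + 4*10404*(1/10816)))) = 1/(2*102/(2 + 102 - sqrt(10404 + 2601/676))) = 1/(2*102/(2 + 102 - sqrt(7035705/676))) = 1/(2*102/(2 + 102 - 51*sqrt(2705)/26)) = 1/(2*102/(104 - 51*sqrt(2705)/26)) = 1/(204/(104 - 51*sqrt(2705)/26)) = 26/51 - sqrt(2705)/104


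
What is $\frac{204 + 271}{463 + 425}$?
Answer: $\frac{475}{888} \approx 0.53491$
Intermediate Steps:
$\frac{204 + 271}{463 + 425} = \frac{475}{888}$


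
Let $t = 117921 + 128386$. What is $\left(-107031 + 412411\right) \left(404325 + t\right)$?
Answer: $198690000160$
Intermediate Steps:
$t = 246307$
$\left(-107031 + 412411\right) \left(404325 + t\right) = \left(-107031 + 412411\right) \left(404325 + 246307\right) = 305380 \cdot 650632 = 198690000160$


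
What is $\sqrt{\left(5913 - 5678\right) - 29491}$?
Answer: $2 i \sqrt{7314} \approx 171.04 i$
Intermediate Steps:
$\sqrt{\left(5913 - 5678\right) - 29491} = \sqrt{235 - 29491} = \sqrt{-29256} = 2 i \sqrt{7314}$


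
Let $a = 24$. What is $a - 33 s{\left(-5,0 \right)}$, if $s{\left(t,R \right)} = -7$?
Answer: $255$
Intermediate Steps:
$a - 33 s{\left(-5,0 \right)} = 24 - -231 = 24 + 231 = 255$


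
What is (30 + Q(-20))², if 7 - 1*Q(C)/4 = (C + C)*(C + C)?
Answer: 40220964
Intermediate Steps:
Q(C) = 28 - 16*C² (Q(C) = 28 - 4*(C + C)*(C + C) = 28 - 4*2*C*2*C = 28 - 16*C²)
(30 + Q(-20))² = (30 + (28 - 16*(-20)²))² = (30 + (28 - 16*400))² = (30 + (28 - 6400))² = (30 - 6372)² = (-6342)² = 40220964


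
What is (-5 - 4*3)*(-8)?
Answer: 136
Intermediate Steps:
(-5 - 4*3)*(-8) = (-5 - 12)*(-8) = -17*(-8) = 136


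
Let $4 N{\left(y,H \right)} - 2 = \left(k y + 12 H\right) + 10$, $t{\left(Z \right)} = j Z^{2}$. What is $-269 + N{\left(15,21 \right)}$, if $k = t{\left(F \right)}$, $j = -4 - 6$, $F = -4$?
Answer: $-803$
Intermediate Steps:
$j = -10$ ($j = -4 - 6 = -10$)
$t{\left(Z \right)} = - 10 Z^{2}$
$k = -160$ ($k = - 10 \left(-4\right)^{2} = \left(-10\right) 16 = -160$)
$N{\left(y,H \right)} = 3 - 40 y + 3 H$ ($N{\left(y,H \right)} = \frac{1}{2} + \frac{\left(- 160 y + 12 H\right) + 10}{4} = \frac{1}{2} + \frac{10 - 160 y + 12 H}{4} = \frac{1}{2} + \left(\frac{5}{2} - 40 y + 3 H\right) = 3 - 40 y + 3 H$)
$-269 + N{\left(15,21 \right)} = -269 + \left(3 - 600 + 3 \cdot 21\right) = -269 + \left(3 - 600 + 63\right) = -269 - 534 = -803$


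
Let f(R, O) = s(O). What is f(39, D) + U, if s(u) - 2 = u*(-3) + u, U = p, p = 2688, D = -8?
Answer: 2706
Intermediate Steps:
U = 2688
s(u) = 2 - 2*u (s(u) = 2 + (u*(-3) + u) = 2 + (-3*u + u) = 2 - 2*u)
f(R, O) = 2 - 2*O
f(39, D) + U = (2 - 2*(-8)) + 2688 = (2 + 16) + 2688 = 18 + 2688 = 2706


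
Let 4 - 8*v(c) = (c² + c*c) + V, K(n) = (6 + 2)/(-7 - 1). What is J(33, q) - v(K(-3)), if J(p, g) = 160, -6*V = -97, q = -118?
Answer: 7765/48 ≈ 161.77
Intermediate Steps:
V = 97/6 (V = -⅙*(-97) = 97/6 ≈ 16.167)
K(n) = -1 (K(n) = 8/(-8) = 8*(-⅛) = -1)
v(c) = -73/48 - c²/4 (v(c) = ½ - ((c² + c*c) + 97/6)/8 = ½ - ((c² + c²) + 97/6)/8 = ½ - (2*c² + 97/6)/8 = ½ - (97/6 + 2*c²)/8 = ½ + (-97/48 - c²/4) = -73/48 - c²/4)
J(33, q) - v(K(-3)) = 160 - (-73/48 - ¼*(-1)²) = 160 - (-73/48 - ¼*1) = 160 - (-73/48 - ¼) = 160 - 1*(-85/48) = 160 + 85/48 = 7765/48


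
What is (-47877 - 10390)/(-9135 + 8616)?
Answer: 58267/519 ≈ 112.27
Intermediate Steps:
(-47877 - 10390)/(-9135 + 8616) = -58267/(-519) = -58267*(-1/519) = 58267/519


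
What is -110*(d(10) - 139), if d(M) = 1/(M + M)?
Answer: 30569/2 ≈ 15285.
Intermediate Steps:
d(M) = 1/(2*M)
-110*(d(10) - 139) = -110*((1/2)/10 - 139) = -110*((1/2)*(1/10) - 139) = -110*(1/20 - 139) = -110*(-2779/20) = 30569/2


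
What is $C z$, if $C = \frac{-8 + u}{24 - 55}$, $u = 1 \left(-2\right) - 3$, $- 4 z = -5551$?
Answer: $\frac{72163}{124} \approx 581.96$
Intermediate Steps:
$z = \frac{5551}{4}$ ($z = \left(- \frac{1}{4}\right) \left(-5551\right) = \frac{5551}{4} \approx 1387.8$)
$u = -5$ ($u = -2 - 3 = -5$)
$C = \frac{13}{31}$ ($C = \frac{-8 - 5}{24 - 55} = - \frac{13}{-31} = \left(-13\right) \left(- \frac{1}{31}\right) = \frac{13}{31} \approx 0.41935$)
$C z = \frac{13}{31} \cdot \frac{5551}{4} = \frac{72163}{124}$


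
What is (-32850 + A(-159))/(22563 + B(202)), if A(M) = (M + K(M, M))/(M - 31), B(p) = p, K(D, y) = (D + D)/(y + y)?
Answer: -3120671/2162675 ≈ -1.4430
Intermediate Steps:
K(D, y) = D/y (K(D, y) = (2*D)/((2*y)) = (2*D)*(1/(2*y)) = D/y)
A(M) = (1 + M)/(-31 + M) (A(M) = (M + M/M)/(M - 31) = (M + 1)/(-31 + M) = (1 + M)/(-31 + M))
(-32850 + A(-159))/(22563 + B(202)) = (-32850 + (1 - 159)/(-31 - 159))/(22563 + 202) = (-32850 - 158/(-190))/22765 = (-32850 - 1/190*(-158))*(1/22765) = (-32850 + 79/95)*(1/22765) = -3120671/95*1/22765 = -3120671/2162675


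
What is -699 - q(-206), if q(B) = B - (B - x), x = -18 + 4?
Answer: -685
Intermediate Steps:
x = -14
q(B) = -14 (q(B) = B - (B - 1*(-14)) = B - (B + 14) = B - (14 + B) = B + (-14 - B) = -14)
-699 - q(-206) = -699 - 1*(-14) = -699 + 14 = -685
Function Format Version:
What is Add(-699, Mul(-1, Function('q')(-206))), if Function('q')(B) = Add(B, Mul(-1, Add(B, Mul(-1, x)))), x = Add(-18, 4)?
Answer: -685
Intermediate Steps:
x = -14
Function('q')(B) = -14 (Function('q')(B) = Add(B, Mul(-1, Add(B, Mul(-1, -14)))) = Add(B, Mul(-1, Add(B, 14))) = Add(B, Mul(-1, Add(14, B))) = Add(B, Add(-14, Mul(-1, B))) = -14)
Add(-699, Mul(-1, Function('q')(-206))) = Add(-699, Mul(-1, -14)) = Add(-699, 14) = -685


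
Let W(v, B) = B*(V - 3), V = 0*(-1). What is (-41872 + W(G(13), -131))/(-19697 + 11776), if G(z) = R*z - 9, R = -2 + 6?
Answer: 41479/7921 ≈ 5.2366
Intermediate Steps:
R = 4
V = 0
G(z) = -9 + 4*z (G(z) = 4*z - 9 = -9 + 4*z)
W(v, B) = -3*B (W(v, B) = B*(0 - 3) = B*(-3) = -3*B)
(-41872 + W(G(13), -131))/(-19697 + 11776) = (-41872 - 3*(-131))/(-19697 + 11776) = (-41872 + 393)/(-7921) = -41479*(-1/7921) = 41479/7921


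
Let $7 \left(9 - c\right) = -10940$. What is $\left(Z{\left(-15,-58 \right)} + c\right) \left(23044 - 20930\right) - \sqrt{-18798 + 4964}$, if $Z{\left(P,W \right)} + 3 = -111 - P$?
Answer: $3113620 - i \sqrt{13834} \approx 3.1136 \cdot 10^{6} - 117.62 i$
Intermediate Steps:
$c = \frac{11003}{7}$ ($c = 9 - - \frac{10940}{7} = 9 + \frac{10940}{7} = \frac{11003}{7} \approx 1571.9$)
$Z{\left(P,W \right)} = -114 - P$ ($Z{\left(P,W \right)} = -3 - \left(111 + P\right) = -114 - P$)
$\left(Z{\left(-15,-58 \right)} + c\right) \left(23044 - 20930\right) - \sqrt{-18798 + 4964} = \left(\left(-114 - -15\right) + \frac{11003}{7}\right) \left(23044 - 20930\right) - \sqrt{-18798 + 4964} = \left(\left(-114 + 15\right) + \frac{11003}{7}\right) 2114 - \sqrt{-13834} = \left(-99 + \frac{11003}{7}\right) 2114 - i \sqrt{13834} = \frac{10310}{7} \cdot 2114 - i \sqrt{13834} = 3113620 - i \sqrt{13834}$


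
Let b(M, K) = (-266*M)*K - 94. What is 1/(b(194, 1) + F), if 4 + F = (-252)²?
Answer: 1/11802 ≈ 8.4731e-5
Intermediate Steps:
F = 63500 (F = -4 + (-252)² = -4 + 63504 = 63500)
b(M, K) = -94 - 266*K*M (b(M, K) = -266*K*M - 94 = -94 - 266*K*M)
1/(b(194, 1) + F) = 1/((-94 - 266*1*194) + 63500) = 1/((-94 - 51604) + 63500) = 1/(-51698 + 63500) = 1/11802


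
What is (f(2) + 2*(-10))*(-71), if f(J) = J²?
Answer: 1136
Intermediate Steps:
(f(2) + 2*(-10))*(-71) = (2² + 2*(-10))*(-71) = (4 - 20)*(-71) = -16*(-71) = 1136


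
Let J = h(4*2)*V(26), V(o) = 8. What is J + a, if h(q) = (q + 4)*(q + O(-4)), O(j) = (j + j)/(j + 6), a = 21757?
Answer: 22141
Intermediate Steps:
O(j) = 2*j/(6 + j) (O(j) = (2*j)/(6 + j) = 2*j/(6 + j))
h(q) = (-4 + q)*(4 + q) (h(q) = (q + 4)*(q + 2*(-4)/(6 - 4)) = (4 + q)*(q + 2*(-4)/2) = (4 + q)*(q + 2*(-4)*(1/2)) = (4 + q)*(q - 4) = (4 + q)*(-4 + q) = (-4 + q)*(4 + q))
J = 384 (J = (-16 + (4*2)**2)*8 = (-16 + 8**2)*8 = (-16 + 64)*8 = 48*8 = 384)
J + a = 384 + 21757 = 22141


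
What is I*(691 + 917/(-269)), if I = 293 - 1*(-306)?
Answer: 110792238/269 ≈ 4.1187e+5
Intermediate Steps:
I = 599 (I = 293 + 306 = 599)
I*(691 + 917/(-269)) = 599*(691 + 917/(-269)) = 599*(691 + 917*(-1/269)) = 599*(691 - 917/269) = 599*(184962/269) = 110792238/269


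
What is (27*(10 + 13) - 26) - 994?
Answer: -399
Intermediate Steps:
(27*(10 + 13) - 26) - 994 = (27*23 - 26) - 994 = (621 - 26) - 994 = 595 - 994 = -399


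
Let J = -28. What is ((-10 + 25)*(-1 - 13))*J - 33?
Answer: 5847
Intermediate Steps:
((-10 + 25)*(-1 - 13))*J - 33 = ((-10 + 25)*(-1 - 13))*(-28) - 33 = (15*(-14))*(-28) - 33 = -210*(-28) - 33 = 5880 - 33 = 5847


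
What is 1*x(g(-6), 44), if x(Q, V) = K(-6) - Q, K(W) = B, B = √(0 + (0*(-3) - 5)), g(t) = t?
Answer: 6 + I*√5 ≈ 6.0 + 2.2361*I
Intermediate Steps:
B = I*√5 (B = √(0 + (0 - 5)) = √(0 - 5) = √(-5) = I*√5 ≈ 2.2361*I)
K(W) = I*√5
x(Q, V) = -Q + I*√5 (x(Q, V) = I*√5 - Q = -Q + I*√5)
1*x(g(-6), 44) = 1*(-1*(-6) + I*√5) = 1*(6 + I*√5) = 6 + I*√5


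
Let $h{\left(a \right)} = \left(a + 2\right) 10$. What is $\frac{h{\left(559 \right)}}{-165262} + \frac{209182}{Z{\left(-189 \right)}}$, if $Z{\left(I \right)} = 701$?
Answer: $\frac{17282951537}{57924331} \approx 298.37$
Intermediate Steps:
$h{\left(a \right)} = 20 + 10 a$ ($h{\left(a \right)} = \left(2 + a\right) 10 = 20 + 10 a$)
$\frac{h{\left(559 \right)}}{-165262} + \frac{209182}{Z{\left(-189 \right)}} = \frac{20 + 10 \cdot 559}{-165262} + \frac{209182}{701} = \left(20 + 5590\right) \left(- \frac{1}{165262}\right) + 209182 \cdot \frac{1}{701} = 5610 \left(- \frac{1}{165262}\right) + \frac{209182}{701} = - \frac{2805}{82631} + \frac{209182}{701} = \frac{17282951537}{57924331}$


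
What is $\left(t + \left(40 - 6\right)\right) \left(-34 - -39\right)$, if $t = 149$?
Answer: $915$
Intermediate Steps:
$\left(t + \left(40 - 6\right)\right) \left(-34 - -39\right) = \left(149 + \left(40 - 6\right)\right) \left(-34 - -39\right) = \left(149 + 34\right) \left(-34 + 39\right) = 183 \cdot 5 = 915$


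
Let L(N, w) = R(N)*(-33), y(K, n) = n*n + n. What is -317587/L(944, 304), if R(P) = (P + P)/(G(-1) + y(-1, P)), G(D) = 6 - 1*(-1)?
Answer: 283315234069/62304 ≈ 4.5473e+6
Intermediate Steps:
G(D) = 7 (G(D) = 6 + 1 = 7)
y(K, n) = n + n**2 (y(K, n) = n**2 + n = n + n**2)
R(P) = 2*P/(7 + P*(1 + P)) (R(P) = (P + P)/(7 + P*(1 + P)) = (2*P)/(7 + P*(1 + P)) = 2*P/(7 + P*(1 + P)))
L(N, w) = -66*N/(7 + N*(1 + N)) (L(N, w) = (2*N/(7 + N*(1 + N)))*(-33) = -66*N/(7 + N*(1 + N)))
-317587/L(944, 304) = -(-2223109/62304 - 317587*(1 + 944)/66) = -317587/((-66*944/(7 + 944*945))) = -317587/((-66*944/(7 + 892080))) = -317587/((-66*944/892087)) = -317587/((-66*944*1/892087)) = -317587/(-62304/892087) = -317587*(-892087/62304) = 283315234069/62304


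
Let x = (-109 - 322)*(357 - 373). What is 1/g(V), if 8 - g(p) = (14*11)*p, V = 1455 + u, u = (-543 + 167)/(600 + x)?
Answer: -937/209938856 ≈ -4.4632e-6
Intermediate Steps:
x = 6896 (x = -431*(-16) = 6896)
u = -47/937 (u = (-543 + 167)/(600 + 6896) = -376/7496 = -376*1/7496 = -47/937 ≈ -0.050160)
V = 1363288/937 (V = 1455 - 47/937 = 1363288/937 ≈ 1454.9)
g(p) = 8 - 154*p (g(p) = 8 - 14*11*p = 8 - 154*p)
1/g(V) = 1/(8 - 154*1363288/937) = 1/(8 - 209946352/937) = 1/(-209938856/937) = -937/209938856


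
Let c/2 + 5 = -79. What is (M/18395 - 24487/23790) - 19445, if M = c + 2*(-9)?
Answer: -130921821547/6732570 ≈ -19446.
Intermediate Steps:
c = -168 (c = -10 + 2*(-79) = -10 - 158 = -168)
M = -186 (M = -168 + 2*(-9) = -168 - 18 = -186)
(M/18395 - 24487/23790) - 19445 = (-186/18395 - 24487/23790) - 19445 = -6997897/6732570 - 19445 = -130921821547/6732570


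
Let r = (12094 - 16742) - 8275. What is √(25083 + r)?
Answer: 8*√190 ≈ 110.27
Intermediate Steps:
r = -12923 (r = -4648 - 8275 = -12923)
√(25083 + r) = √(25083 - 12923) = √12160 = 8*√190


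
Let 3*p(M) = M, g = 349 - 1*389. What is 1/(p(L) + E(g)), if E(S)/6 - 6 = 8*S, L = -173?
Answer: -3/5825 ≈ -0.00051502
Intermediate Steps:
g = -40 (g = 349 - 389 = -40)
p(M) = M/3
E(S) = 36 + 48*S (E(S) = 36 + 6*(8*S) = 36 + 48*S)
1/(p(L) + E(g)) = 1/((⅓)*(-173) + (36 + 48*(-40))) = 1/(-173/3 + (36 - 1920)) = 1/(-173/3 - 1884) = 1/(-5825/3) = -3/5825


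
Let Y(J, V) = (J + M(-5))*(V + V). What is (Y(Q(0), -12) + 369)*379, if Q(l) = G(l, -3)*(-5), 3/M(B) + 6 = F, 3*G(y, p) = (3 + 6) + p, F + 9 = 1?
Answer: 1629321/7 ≈ 2.3276e+5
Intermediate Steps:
F = -8 (F = -9 + 1 = -8)
G(y, p) = 3 + p/3 (G(y, p) = ((3 + 6) + p)/3 = (9 + p)/3 = 3 + p/3)
M(B) = -3/14 (M(B) = 3/(-6 - 8) = 3/(-14) = 3*(-1/14) = -3/14)
Q(l) = -10 (Q(l) = (3 + (⅓)*(-3))*(-5) = (3 - 1)*(-5) = 2*(-5) = -10)
Y(J, V) = 2*V*(-3/14 + J) (Y(J, V) = (J - 3/14)*(V + V) = (-3/14 + J)*(2*V) = 2*V*(-3/14 + J))
(Y(Q(0), -12) + 369)*379 = ((⅐)*(-12)*(-3 + 14*(-10)) + 369)*379 = ((⅐)*(-12)*(-3 - 140) + 369)*379 = ((⅐)*(-12)*(-143) + 369)*379 = (1716/7 + 369)*379 = (4299/7)*379 = 1629321/7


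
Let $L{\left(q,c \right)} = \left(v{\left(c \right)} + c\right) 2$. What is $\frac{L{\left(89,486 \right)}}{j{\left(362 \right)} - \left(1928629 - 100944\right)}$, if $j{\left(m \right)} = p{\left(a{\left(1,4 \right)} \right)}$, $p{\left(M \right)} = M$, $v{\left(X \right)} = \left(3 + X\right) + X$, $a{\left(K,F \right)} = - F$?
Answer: $- \frac{2922}{1827689} \approx -0.0015987$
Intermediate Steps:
$v{\left(X \right)} = 3 + 2 X$
$L{\left(q,c \right)} = 6 + 6 c$ ($L{\left(q,c \right)} = \left(\left(3 + 2 c\right) + c\right) 2 = \left(3 + 3 c\right) 2 = 6 + 6 c$)
$j{\left(m \right)} = -4$ ($j{\left(m \right)} = \left(-1\right) 4 = -4$)
$\frac{L{\left(89,486 \right)}}{j{\left(362 \right)} - \left(1928629 - 100944\right)} = \frac{6 + 6 \cdot 486}{-4 - \left(1928629 - 100944\right)} = \frac{6 + 2916}{-4 - 1827685} = \frac{2922}{-4 - 1827685} = \frac{2922}{-1827689} = 2922 \left(- \frac{1}{1827689}\right) = - \frac{2922}{1827689}$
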